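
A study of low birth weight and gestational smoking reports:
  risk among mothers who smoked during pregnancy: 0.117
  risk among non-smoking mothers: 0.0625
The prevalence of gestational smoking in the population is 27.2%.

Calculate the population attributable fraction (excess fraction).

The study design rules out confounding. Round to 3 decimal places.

PAF ≈ 0.192

Let p₁ = 0.117, p₀ = 0.0625.
Overall risk P(Y=1) = π·p₁ + (1−π)·p₀ = 0.272×0.117 + 0.728×0.0625 = 0.077324.
Under exogeneity, PAF = [P(Y=1) − p₀] / P(Y=1).
PAF = (0.077324 − 0.0625) / 0.077324 ≈ 0.1917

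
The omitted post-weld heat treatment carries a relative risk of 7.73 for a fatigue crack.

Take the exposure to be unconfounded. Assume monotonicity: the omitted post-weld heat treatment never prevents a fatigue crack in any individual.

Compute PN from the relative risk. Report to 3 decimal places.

Under exogeneity and monotonicity, PN = (RR − 1) / RR = 1 − 1/RR.
PN = (7.73 − 1) / 7.73 = 6.73 / 7.73 ≈ 0.8706

PN ≈ 0.871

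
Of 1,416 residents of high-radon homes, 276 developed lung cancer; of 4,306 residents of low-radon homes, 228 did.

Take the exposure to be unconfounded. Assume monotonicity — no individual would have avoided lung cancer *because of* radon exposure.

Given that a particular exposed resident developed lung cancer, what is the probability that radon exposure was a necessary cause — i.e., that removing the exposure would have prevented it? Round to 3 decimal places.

p₁ = P(outcome | exposed) = 276/1416 = 0.19492
p₀ = P(outcome | unexposed) = 228/4306 = 0.052949
Under exogeneity and monotonicity, PN = (p₁ − p₀) / p₁.
PN = (0.19492 − 0.052949) / 0.19492 = 0.14197 / 0.19492 ≈ 0.7283

PN ≈ 0.728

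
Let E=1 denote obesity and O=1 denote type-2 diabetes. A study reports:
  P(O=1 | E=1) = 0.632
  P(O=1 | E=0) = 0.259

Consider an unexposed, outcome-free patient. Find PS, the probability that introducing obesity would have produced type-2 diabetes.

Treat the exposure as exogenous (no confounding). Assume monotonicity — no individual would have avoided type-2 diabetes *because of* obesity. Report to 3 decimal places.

Let p₁ = 0.632, p₀ = 0.259.
Under exogeneity and monotonicity, PS = (p₁ − p₀) / (1 − p₀).
PS = (0.632 − 0.259) / (1 − 0.259) = 0.373 / 0.741 ≈ 0.5034

PS ≈ 0.503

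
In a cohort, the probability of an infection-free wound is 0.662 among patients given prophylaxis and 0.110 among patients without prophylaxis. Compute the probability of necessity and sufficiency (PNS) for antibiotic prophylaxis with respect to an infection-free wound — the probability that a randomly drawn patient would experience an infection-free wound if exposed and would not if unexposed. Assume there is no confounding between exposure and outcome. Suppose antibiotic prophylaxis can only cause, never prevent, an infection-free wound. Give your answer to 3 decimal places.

Let p₁ = 0.662, p₀ = 0.11.
Under exogeneity and monotonicity, PNS = p₁ − p₀.
PNS = 0.662 − 0.11 = 0.552

PNS ≈ 0.552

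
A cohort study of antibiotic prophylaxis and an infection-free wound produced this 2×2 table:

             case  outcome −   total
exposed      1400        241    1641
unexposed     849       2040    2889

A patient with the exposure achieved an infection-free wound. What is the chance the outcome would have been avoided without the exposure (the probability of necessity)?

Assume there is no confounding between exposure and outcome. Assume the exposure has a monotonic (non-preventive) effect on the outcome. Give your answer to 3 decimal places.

PN ≈ 0.656

p₁ = P(outcome | exposed) = 1400/1641 = 0.85314
p₀ = P(outcome | unexposed) = 849/2889 = 0.29387
Under exogeneity and monotonicity, PN = (p₁ − p₀)/p₁.
PN = (0.85314 − 0.29387) / 0.85314 ≈ 0.6555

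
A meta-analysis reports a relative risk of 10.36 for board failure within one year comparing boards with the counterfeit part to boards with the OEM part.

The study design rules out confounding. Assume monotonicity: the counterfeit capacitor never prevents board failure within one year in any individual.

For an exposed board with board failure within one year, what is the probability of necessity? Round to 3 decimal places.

PN ≈ 0.903

Under exogeneity and monotonicity, PN = (RR − 1) / RR = 1 − 1/RR.
PN = (10.36 − 1) / 10.36 = 9.36 / 10.36 ≈ 0.9035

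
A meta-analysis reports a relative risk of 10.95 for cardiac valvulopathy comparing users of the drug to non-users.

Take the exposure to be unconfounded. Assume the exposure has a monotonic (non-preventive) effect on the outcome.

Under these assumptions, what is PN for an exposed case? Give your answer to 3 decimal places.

Under exogeneity and monotonicity, PN = (RR − 1) / RR = 1 − 1/RR.
PN = (10.95 − 1) / 10.95 = 9.95 / 10.95 ≈ 0.9087

PN ≈ 0.909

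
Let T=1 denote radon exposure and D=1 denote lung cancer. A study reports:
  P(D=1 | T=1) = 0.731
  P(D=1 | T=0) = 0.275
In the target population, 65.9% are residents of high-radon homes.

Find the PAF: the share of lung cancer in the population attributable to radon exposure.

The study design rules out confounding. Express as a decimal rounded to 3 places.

Let p₁ = 0.731, p₀ = 0.275.
Overall risk P(Y=1) = π·p₁ + (1−π)·p₀ = 0.659×0.731 + 0.341×0.275 = 0.5755.
Under exogeneity, PAF = [P(Y=1) − p₀] / P(Y=1).
PAF = (0.5755 − 0.275) / 0.5755 ≈ 0.5222

PAF ≈ 0.522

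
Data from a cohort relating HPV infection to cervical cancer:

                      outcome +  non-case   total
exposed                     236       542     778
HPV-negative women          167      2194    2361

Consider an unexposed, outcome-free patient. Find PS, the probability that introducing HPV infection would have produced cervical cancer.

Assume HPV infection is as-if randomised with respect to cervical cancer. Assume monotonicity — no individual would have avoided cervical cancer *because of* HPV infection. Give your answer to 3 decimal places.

p₁ = P(outcome | exposed) = 236/778 = 0.30334
p₀ = P(outcome | unexposed) = 167/2361 = 0.070733
Under exogeneity and monotonicity, PS = (p₁ − p₀) / (1 − p₀).
PS = (0.30334 − 0.070733) / (1 − 0.070733) = 0.23261 / 0.92927 ≈ 0.2503

PS ≈ 0.250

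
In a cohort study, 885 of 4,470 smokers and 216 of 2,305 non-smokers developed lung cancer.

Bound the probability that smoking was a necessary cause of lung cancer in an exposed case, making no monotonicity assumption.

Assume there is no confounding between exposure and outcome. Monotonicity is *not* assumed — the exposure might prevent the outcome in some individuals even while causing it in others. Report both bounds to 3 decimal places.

p₁ = P(outcome | exposed) = 885/4470 = 0.19799
p₀ = P(outcome | unexposed) = 216/2305 = 0.093709
Under exogeneity alone the bounds on PN are max{0,(p₁−p₀)/p₁} ≤ PN ≤ min{1,(1−p₀)/p₁}.
  lower = (p₁ − p₀)/p₁ = 0.10428 / 0.19799 ≈ 0.5267
  upper = min{1, (1 − p₀)/p₁} = 0.90629 / 0.19799 ≈ 4.5775 → capped at 1

0.527 ≤ PN ≤ 1.000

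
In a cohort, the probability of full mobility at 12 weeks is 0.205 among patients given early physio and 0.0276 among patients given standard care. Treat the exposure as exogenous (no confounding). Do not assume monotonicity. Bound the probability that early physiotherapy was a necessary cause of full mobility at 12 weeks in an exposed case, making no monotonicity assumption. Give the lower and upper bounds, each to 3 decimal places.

0.865 ≤ PN ≤ 1.000

Let p₁ = 0.205, p₀ = 0.0276.
Under exogeneity alone the bounds on PN are max{0,(p₁−p₀)/p₁} ≤ PN ≤ min{1,(1−p₀)/p₁}.
  lower = (p₁ − p₀)/p₁ = 0.1774 / 0.205 ≈ 0.8654
  upper = min{1, (1 − p₀)/p₁} = 0.9724 / 0.205 ≈ 4.7434 → capped at 1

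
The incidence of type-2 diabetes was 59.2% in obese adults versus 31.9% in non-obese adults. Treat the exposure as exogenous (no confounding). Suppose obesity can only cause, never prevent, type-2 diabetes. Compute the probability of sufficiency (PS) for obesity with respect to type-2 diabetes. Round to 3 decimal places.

p₁ = 0.592, p₀ = 0.319.
Under exogeneity and monotonicity, PS = (p₁ − p₀) / (1 − p₀).
PS = (0.592 − 0.319) / (1 − 0.319) = 0.273 / 0.681 ≈ 0.4009

PS ≈ 0.401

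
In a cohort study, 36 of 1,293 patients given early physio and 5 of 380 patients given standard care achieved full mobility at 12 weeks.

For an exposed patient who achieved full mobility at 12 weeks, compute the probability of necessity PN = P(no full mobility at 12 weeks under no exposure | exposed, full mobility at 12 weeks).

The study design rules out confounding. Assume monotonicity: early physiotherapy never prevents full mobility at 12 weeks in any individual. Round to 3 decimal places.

p₁ = P(outcome | exposed) = 36/1293 = 0.027842
p₀ = P(outcome | unexposed) = 5/380 = 0.013158
Under exogeneity and monotonicity, PN = (p₁ − p₀) / p₁.
PN = (0.027842 − 0.013158) / 0.027842 = 0.014684 / 0.027842 ≈ 0.5274

PN ≈ 0.527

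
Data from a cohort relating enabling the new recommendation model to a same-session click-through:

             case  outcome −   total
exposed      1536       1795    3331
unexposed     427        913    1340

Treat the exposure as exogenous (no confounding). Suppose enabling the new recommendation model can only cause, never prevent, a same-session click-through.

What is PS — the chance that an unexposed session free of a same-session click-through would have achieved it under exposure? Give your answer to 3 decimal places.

PS ≈ 0.209

p₁ = P(outcome | exposed) = 1536/3331 = 0.46112
p₀ = P(outcome | unexposed) = 427/1340 = 0.31866
Under exogeneity and monotonicity, PS = (p₁ − p₀)/(1 − p₀).
PS = (0.46112 − 0.31866) / 0.68134 ≈ 0.2091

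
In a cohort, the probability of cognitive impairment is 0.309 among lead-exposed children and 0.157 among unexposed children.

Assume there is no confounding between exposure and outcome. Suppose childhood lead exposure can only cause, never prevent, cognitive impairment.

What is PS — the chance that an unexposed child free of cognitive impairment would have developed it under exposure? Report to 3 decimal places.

PS ≈ 0.180

Let p₁ = 0.309, p₀ = 0.157.
Under exogeneity and monotonicity, PS = (p₁ − p₀) / (1 − p₀).
PS = (0.309 − 0.157) / (1 − 0.157) = 0.152 / 0.843 ≈ 0.1803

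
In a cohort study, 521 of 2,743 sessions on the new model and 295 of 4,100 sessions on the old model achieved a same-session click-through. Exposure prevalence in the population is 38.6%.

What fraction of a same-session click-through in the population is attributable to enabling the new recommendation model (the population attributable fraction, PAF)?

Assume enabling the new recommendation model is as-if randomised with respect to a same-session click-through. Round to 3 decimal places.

p₁ = P(outcome | exposed) = 521/2743 = 0.18994
p₀ = P(outcome | unexposed) = 295/4100 = 0.071951
Overall risk P(Y=1) = π·p₁ + (1−π)·p₀ = 0.386×0.18994 + 0.614×0.071951 = 0.11749.
Under exogeneity, PAF = [P(Y=1) − p₀] / P(Y=1).
PAF = (0.11749 − 0.071951) / 0.11749 ≈ 0.3876

PAF ≈ 0.388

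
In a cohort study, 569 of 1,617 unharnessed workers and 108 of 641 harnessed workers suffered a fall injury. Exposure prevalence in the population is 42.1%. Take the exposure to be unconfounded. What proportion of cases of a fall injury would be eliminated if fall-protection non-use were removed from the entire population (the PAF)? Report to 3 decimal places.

p₁ = P(outcome | exposed) = 569/1617 = 0.35189
p₀ = P(outcome | unexposed) = 108/641 = 0.16849
Overall risk P(Y=1) = π·p₁ + (1−π)·p₀ = 0.421×0.35189 + 0.579×0.16849 = 0.2457.
Under exogeneity, PAF = [P(Y=1) − p₀] / P(Y=1).
PAF = (0.2457 − 0.16849) / 0.2457 ≈ 0.3143

PAF ≈ 0.314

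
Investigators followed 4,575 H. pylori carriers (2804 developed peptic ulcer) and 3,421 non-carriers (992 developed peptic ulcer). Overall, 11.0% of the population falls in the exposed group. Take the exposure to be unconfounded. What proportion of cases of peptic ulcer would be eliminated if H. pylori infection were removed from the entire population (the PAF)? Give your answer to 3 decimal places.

PAF ≈ 0.109

p₁ = P(outcome | exposed) = 2804/4575 = 0.6129
p₀ = P(outcome | unexposed) = 992/3421 = 0.28997
Overall risk P(Y=1) = π·p₁ + (1−π)·p₀ = 0.11×0.6129 + 0.89×0.28997 = 0.3255.
Under exogeneity, PAF = [P(Y=1) − p₀] / P(Y=1).
PAF = (0.3255 − 0.28997) / 0.3255 ≈ 0.1091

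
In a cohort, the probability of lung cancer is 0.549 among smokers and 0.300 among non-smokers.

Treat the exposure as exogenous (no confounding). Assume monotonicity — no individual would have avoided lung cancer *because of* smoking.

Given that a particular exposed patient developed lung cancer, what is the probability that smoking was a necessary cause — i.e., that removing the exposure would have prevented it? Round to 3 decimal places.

Let p₁ = 0.549, p₀ = 0.3.
Under exogeneity and monotonicity, PN = (p₁ − p₀) / p₁.
PN = (0.549 − 0.3) / 0.549 = 0.249 / 0.549 ≈ 0.4536

PN ≈ 0.454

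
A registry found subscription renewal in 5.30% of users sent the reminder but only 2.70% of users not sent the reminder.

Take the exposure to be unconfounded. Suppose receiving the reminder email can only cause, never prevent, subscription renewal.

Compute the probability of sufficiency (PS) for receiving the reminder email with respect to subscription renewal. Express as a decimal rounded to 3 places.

PS ≈ 0.027

p₁ = 0.053, p₀ = 0.027.
Under exogeneity and monotonicity, PS = (p₁ − p₀) / (1 − p₀).
PS = (0.053 − 0.027) / (1 − 0.027) = 0.026 / 0.973 ≈ 0.0267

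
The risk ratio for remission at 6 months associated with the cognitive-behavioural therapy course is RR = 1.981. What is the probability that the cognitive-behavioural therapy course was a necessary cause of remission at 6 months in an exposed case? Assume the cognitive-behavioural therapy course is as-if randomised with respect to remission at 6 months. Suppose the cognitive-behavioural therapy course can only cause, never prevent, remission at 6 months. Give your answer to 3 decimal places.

Under exogeneity and monotonicity, PN = (RR − 1) / RR = 1 − 1/RR.
PN = (1.981 − 1) / 1.981 = 0.981 / 1.981 ≈ 0.4952

PN ≈ 0.495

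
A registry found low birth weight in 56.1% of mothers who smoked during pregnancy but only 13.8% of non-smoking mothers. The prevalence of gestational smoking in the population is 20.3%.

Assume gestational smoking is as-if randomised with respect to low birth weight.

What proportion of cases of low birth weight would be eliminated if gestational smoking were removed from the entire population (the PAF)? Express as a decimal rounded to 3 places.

p₁ = 0.561, p₀ = 0.138.
Overall risk P(Y=1) = π·p₁ + (1−π)·p₀ = 0.203×0.561 + 0.797×0.138 = 0.22387.
Under exogeneity, PAF = [P(Y=1) − p₀] / P(Y=1).
PAF = (0.22387 − 0.138) / 0.22387 ≈ 0.3836

PAF ≈ 0.384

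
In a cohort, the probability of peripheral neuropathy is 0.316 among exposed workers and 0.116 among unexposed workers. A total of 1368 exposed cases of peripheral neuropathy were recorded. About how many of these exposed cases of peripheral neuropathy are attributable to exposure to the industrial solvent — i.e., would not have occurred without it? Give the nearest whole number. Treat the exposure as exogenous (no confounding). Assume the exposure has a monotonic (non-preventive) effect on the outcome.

Let p₁ = 0.316, p₀ = 0.116.
PN = (p₁ − p₀)/p₁ = (0.316 − 0.116) / 0.316 ≈ 0.63291.
Attributable cases ≈ PN × (exposed cases) = 0.63291 × 1368 ≈ 865.82.

about 866 cases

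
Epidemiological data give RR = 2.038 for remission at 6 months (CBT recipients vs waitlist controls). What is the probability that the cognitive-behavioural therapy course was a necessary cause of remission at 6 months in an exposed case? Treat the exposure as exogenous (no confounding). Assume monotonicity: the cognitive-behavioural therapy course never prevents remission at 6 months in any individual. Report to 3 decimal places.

Under exogeneity and monotonicity, PN = (RR − 1) / RR = 1 − 1/RR.
PN = (2.038 − 1) / 2.038 = 1.038 / 2.038 ≈ 0.5093

PN ≈ 0.509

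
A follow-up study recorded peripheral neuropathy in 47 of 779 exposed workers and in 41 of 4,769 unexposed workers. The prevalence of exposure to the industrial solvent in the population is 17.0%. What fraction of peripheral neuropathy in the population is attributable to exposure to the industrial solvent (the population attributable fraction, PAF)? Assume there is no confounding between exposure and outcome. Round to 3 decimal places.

PAF ≈ 0.506

p₁ = P(outcome | exposed) = 47/779 = 0.060334
p₀ = P(outcome | unexposed) = 41/4769 = 0.0085972
Overall risk P(Y=1) = π·p₁ + (1−π)·p₀ = 0.17×0.060334 + 0.83×0.0085972 = 0.017392.
Under exogeneity, PAF = [P(Y=1) − p₀] / P(Y=1).
PAF = (0.017392 − 0.0085972) / 0.017392 ≈ 0.5057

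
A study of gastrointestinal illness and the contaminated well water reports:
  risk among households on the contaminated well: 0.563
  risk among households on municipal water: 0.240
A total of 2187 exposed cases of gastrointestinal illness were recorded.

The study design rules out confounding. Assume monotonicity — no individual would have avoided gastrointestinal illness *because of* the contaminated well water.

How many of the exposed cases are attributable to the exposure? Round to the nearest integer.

about 1255 cases

Let p₁ = 0.563, p₀ = 0.24.
PN = (p₁ − p₀)/p₁ = (0.563 − 0.24) / 0.563 ≈ 0.57371.
Attributable cases ≈ PN × (exposed cases) = 0.57371 × 2187 ≈ 1254.71.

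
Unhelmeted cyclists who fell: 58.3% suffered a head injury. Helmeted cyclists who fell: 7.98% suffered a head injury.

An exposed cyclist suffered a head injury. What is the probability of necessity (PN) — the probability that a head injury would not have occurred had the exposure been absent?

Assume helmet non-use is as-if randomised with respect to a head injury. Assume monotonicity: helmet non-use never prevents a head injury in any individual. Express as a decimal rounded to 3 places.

PN ≈ 0.863

p₁ = 0.583, p₀ = 0.0798.
Under exogeneity and monotonicity, PN = (p₁ − p₀) / p₁.
PN = (0.583 − 0.0798) / 0.583 = 0.5032 / 0.583 ≈ 0.8631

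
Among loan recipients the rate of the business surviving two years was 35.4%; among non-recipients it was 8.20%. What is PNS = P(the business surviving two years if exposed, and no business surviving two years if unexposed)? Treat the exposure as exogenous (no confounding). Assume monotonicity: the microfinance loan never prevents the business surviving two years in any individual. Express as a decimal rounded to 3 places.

p₁ = 0.354, p₀ = 0.082.
Under exogeneity and monotonicity, PNS = p₁ − p₀.
PNS = 0.354 − 0.082 = 0.272

PNS ≈ 0.272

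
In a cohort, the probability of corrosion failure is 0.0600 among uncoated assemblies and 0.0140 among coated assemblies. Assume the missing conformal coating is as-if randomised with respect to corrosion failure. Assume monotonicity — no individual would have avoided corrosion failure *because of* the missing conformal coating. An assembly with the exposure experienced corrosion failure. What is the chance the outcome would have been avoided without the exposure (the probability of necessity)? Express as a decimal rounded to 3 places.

PN ≈ 0.767

Let p₁ = 0.06, p₀ = 0.014.
Under exogeneity and monotonicity, PN = (p₁ − p₀) / p₁.
PN = (0.06 − 0.014) / 0.06 = 0.046 / 0.06 ≈ 0.7667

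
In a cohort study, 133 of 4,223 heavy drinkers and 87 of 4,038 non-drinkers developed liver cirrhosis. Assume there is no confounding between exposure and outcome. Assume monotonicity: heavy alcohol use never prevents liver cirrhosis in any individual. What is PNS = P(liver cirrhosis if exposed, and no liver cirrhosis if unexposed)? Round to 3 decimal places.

PNS ≈ 0.010

p₁ = P(outcome | exposed) = 133/4223 = 0.031494
p₀ = P(outcome | unexposed) = 87/4038 = 0.021545
Under exogeneity and monotonicity, PNS = p₁ − p₀.
PNS = 0.031494 − 0.021545 = 0.0099489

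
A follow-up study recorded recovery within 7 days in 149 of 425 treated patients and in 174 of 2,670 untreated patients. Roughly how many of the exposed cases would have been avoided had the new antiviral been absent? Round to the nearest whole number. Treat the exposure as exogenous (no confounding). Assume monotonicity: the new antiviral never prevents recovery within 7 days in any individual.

about 121 cases

p₁ = P(outcome | exposed) = 149/425 = 0.35059
p₀ = P(outcome | unexposed) = 174/2670 = 0.065169
PN = (p₁ − p₀)/p₁ = (0.35059 − 0.065169) / 0.35059 ≈ 0.81412.
Attributable cases ≈ PN × (exposed cases) = 0.81412 × 149 ≈ 121.30.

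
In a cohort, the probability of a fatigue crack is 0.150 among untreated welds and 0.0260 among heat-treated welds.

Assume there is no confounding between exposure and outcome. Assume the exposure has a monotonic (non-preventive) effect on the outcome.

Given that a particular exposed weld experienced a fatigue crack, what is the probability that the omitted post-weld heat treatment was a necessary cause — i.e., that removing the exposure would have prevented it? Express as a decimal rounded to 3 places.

Let p₁ = 0.15, p₀ = 0.026.
Under exogeneity and monotonicity, PN = (p₁ − p₀) / p₁.
PN = (0.15 − 0.026) / 0.15 = 0.124 / 0.15 ≈ 0.8267

PN ≈ 0.827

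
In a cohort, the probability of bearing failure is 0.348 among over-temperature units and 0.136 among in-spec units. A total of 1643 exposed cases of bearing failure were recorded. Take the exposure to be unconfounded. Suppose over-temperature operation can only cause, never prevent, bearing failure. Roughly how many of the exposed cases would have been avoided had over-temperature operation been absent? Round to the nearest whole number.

Let p₁ = 0.348, p₀ = 0.136.
PN = (p₁ − p₀)/p₁ = (0.348 − 0.136) / 0.348 ≈ 0.60920.
Attributable cases ≈ PN × (exposed cases) = 0.60920 × 1643 ≈ 1000.91.

about 1001 cases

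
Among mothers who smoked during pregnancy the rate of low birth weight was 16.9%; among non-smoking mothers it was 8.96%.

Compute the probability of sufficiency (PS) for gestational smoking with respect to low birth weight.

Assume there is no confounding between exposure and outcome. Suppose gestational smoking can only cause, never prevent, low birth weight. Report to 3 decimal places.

PS ≈ 0.087

p₁ = 0.169, p₀ = 0.0896.
Under exogeneity and monotonicity, PS = (p₁ − p₀) / (1 − p₀).
PS = (0.169 − 0.0896) / (1 − 0.0896) = 0.0794 / 0.9104 ≈ 0.0872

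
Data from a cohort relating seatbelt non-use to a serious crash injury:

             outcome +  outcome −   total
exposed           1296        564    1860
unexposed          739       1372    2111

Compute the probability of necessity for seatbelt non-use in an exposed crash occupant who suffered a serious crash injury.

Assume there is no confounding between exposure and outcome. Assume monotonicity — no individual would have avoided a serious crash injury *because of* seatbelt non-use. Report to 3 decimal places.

p₁ = P(outcome | exposed) = 1296/1860 = 0.69677
p₀ = P(outcome | unexposed) = 739/2111 = 0.35007
Under exogeneity and monotonicity, PN = (p₁ − p₀) / p₁.
PN = (0.69677 − 0.35007) / 0.69677 = 0.3467 / 0.69677 ≈ 0.4976

PN ≈ 0.498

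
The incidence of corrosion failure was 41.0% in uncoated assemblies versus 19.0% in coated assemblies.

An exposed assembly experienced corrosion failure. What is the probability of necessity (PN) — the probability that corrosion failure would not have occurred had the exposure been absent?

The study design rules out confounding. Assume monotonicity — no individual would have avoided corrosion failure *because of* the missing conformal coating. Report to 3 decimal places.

PN ≈ 0.537

p₁ = 0.41, p₀ = 0.19.
Under exogeneity and monotonicity, PN = (p₁ − p₀) / p₁.
PN = (0.41 − 0.19) / 0.41 = 0.22 / 0.41 ≈ 0.5366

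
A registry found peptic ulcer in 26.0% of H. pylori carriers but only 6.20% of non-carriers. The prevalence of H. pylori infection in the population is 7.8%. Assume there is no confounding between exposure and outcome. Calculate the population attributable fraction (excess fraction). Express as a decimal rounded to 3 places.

PAF ≈ 0.199

p₁ = 0.26, p₀ = 0.062.
Overall risk P(Y=1) = π·p₁ + (1−π)·p₀ = 0.078×0.26 + 0.922×0.062 = 0.077444.
Under exogeneity, PAF = [P(Y=1) − p₀] / P(Y=1).
PAF = (0.077444 − 0.062) / 0.077444 ≈ 0.1994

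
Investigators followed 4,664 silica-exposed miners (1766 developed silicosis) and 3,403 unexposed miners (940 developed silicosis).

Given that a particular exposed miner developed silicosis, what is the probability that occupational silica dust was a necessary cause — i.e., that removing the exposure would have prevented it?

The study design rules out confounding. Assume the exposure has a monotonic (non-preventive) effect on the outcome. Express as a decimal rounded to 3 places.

PN ≈ 0.270

p₁ = P(outcome | exposed) = 1766/4664 = 0.37864
p₀ = P(outcome | unexposed) = 940/3403 = 0.27623
Under exogeneity and monotonicity, PN = (p₁ − p₀) / p₁.
PN = (0.37864 − 0.27623) / 0.37864 = 0.10242 / 0.37864 ≈ 0.2705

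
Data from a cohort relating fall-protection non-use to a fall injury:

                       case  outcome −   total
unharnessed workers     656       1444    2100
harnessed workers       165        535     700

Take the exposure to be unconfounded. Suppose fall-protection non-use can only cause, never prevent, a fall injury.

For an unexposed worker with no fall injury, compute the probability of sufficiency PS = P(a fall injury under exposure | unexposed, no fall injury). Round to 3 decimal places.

p₁ = P(outcome | exposed) = 656/2100 = 0.31238
p₀ = P(outcome | unexposed) = 165/700 = 0.23571
Under exogeneity and monotonicity, PS = (p₁ − p₀) / (1 − p₀).
PS = (0.31238 − 0.23571) / (1 − 0.23571) = 0.076667 / 0.76429 ≈ 0.1003

PS ≈ 0.100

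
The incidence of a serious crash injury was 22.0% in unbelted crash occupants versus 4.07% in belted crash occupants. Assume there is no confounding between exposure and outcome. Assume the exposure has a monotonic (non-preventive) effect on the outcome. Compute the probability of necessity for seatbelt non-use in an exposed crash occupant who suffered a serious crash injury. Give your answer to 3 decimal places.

p₁ = 0.22, p₀ = 0.0407.
Under exogeneity and monotonicity, PN = (p₁ − p₀) / p₁.
PN = (0.22 − 0.0407) / 0.22 = 0.1793 / 0.22 ≈ 0.8150

PN ≈ 0.815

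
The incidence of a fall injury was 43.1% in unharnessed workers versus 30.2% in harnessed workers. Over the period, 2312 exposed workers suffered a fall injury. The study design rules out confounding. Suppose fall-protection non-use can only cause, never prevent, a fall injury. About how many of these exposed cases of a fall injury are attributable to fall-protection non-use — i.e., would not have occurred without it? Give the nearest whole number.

p₁ = 0.431, p₀ = 0.302.
PN = (p₁ − p₀)/p₁ = (0.431 − 0.302) / 0.431 ≈ 0.29930.
Attributable cases ≈ PN × (exposed cases) = 0.29930 × 2312 ≈ 691.99.

about 692 cases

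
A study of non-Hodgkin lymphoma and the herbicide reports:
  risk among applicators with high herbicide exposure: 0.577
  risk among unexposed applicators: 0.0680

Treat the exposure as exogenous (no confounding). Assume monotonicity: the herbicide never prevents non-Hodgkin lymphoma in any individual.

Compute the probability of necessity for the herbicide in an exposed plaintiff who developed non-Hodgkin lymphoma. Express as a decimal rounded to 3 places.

Let p₁ = 0.577, p₀ = 0.068.
Under exogeneity and monotonicity, PN = (p₁ − p₀) / p₁.
PN = (0.577 − 0.068) / 0.577 = 0.509 / 0.577 ≈ 0.8821

PN ≈ 0.882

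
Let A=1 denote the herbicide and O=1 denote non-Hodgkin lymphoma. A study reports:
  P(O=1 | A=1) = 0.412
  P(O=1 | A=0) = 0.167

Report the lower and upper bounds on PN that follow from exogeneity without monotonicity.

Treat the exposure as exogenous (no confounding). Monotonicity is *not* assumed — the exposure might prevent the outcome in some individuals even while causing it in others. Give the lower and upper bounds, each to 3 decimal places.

0.595 ≤ PN ≤ 1.000

Let p₁ = 0.412, p₀ = 0.167.
Under exogeneity alone the bounds on PN are max{0,(p₁−p₀)/p₁} ≤ PN ≤ min{1,(1−p₀)/p₁}.
  lower = (p₁ − p₀)/p₁ = 0.245 / 0.412 ≈ 0.5947
  upper = min{1, (1 − p₀)/p₁} = 0.833 / 0.412 ≈ 2.0218 → capped at 1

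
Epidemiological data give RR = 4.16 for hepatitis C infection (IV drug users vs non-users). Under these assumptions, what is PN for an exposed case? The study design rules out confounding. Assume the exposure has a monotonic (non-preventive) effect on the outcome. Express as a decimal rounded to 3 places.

PN ≈ 0.760

Under exogeneity and monotonicity, PN = (RR − 1) / RR = 1 − 1/RR.
PN = (4.16 − 1) / 4.16 = 3.16 / 4.16 ≈ 0.7596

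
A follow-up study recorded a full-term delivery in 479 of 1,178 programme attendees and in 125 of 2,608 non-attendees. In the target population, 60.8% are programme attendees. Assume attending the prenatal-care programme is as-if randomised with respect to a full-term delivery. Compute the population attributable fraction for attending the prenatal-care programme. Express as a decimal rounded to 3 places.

p₁ = P(outcome | exposed) = 479/1178 = 0.40662
p₀ = P(outcome | unexposed) = 125/2608 = 0.047929
Overall risk P(Y=1) = π·p₁ + (1−π)·p₀ = 0.608×0.40662 + 0.392×0.047929 = 0.26601.
Under exogeneity, PAF = [P(Y=1) − p₀] / P(Y=1).
PAF = (0.26601 − 0.047929) / 0.26601 ≈ 0.8198

PAF ≈ 0.820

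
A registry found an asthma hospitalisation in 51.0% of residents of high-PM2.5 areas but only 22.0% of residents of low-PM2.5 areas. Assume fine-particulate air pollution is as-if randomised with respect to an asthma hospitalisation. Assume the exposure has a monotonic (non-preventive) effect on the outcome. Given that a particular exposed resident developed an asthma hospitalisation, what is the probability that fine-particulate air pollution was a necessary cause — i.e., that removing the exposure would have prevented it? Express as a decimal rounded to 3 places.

p₁ = 0.51, p₀ = 0.22.
Under exogeneity and monotonicity, PN = (p₁ − p₀) / p₁.
PN = (0.51 − 0.22) / 0.51 = 0.29 / 0.51 ≈ 0.5686

PN ≈ 0.569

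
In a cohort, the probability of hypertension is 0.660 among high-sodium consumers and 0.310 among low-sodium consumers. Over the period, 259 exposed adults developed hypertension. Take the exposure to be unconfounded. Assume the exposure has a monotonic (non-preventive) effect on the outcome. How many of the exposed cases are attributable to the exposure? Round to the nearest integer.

about 137 cases

Let p₁ = 0.66, p₀ = 0.31.
PN = (p₁ − p₀)/p₁ = (0.66 − 0.31) / 0.66 ≈ 0.53030.
Attributable cases ≈ PN × (exposed cases) = 0.53030 × 259 ≈ 137.35.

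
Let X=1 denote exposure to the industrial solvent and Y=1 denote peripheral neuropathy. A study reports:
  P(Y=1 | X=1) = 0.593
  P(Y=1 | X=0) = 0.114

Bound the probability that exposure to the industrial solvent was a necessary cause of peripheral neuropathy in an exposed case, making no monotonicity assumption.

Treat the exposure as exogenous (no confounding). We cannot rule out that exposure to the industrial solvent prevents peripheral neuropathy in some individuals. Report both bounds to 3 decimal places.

Let p₁ = 0.593, p₀ = 0.114.
Under exogeneity alone the bounds on PN are max{0,(p₁−p₀)/p₁} ≤ PN ≤ min{1,(1−p₀)/p₁}.
  lower = (p₁ − p₀)/p₁ = 0.479 / 0.593 ≈ 0.8078
  upper = min{1, (1 − p₀)/p₁} = 0.886 / 0.593 ≈ 1.4941 → capped at 1

0.808 ≤ PN ≤ 1.000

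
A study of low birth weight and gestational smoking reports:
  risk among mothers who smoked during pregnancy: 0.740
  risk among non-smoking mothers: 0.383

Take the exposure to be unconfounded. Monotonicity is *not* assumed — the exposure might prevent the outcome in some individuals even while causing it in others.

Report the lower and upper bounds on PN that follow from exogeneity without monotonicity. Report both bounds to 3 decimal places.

0.482 ≤ PN ≤ 0.834

Let p₁ = 0.74, p₀ = 0.383.
Under exogeneity alone the bounds on PN are max{0,(p₁−p₀)/p₁} ≤ PN ≤ min{1,(1−p₀)/p₁}.
  lower = (p₁ − p₀)/p₁ = 0.357 / 0.74 ≈ 0.4824
  upper = min{1, (1 − p₀)/p₁} = 0.617 / 0.74 ≈ 0.8338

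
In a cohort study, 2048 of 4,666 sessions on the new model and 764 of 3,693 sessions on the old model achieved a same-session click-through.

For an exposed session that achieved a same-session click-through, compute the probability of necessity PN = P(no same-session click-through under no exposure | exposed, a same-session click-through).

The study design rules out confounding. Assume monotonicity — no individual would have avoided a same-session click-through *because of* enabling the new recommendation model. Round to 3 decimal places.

PN ≈ 0.529

p₁ = P(outcome | exposed) = 2048/4666 = 0.43892
p₀ = P(outcome | unexposed) = 764/3693 = 0.20688
Under exogeneity and monotonicity, PN = (p₁ − p₀) / p₁.
PN = (0.43892 − 0.20688) / 0.43892 = 0.23204 / 0.43892 ≈ 0.5287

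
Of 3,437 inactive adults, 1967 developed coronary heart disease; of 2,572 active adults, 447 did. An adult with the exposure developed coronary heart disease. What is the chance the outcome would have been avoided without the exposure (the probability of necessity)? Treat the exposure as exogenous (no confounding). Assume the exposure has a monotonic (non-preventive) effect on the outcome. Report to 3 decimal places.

p₁ = P(outcome | exposed) = 1967/3437 = 0.5723
p₀ = P(outcome | unexposed) = 447/2572 = 0.17379
Under exogeneity and monotonicity, PN = (p₁ − p₀) / p₁.
PN = (0.5723 − 0.17379) / 0.5723 = 0.39851 / 0.5723 ≈ 0.6963

PN ≈ 0.696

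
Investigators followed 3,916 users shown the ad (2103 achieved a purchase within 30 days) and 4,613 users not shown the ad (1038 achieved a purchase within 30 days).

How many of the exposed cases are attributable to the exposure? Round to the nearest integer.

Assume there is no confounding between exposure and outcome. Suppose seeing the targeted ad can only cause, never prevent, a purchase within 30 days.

p₁ = P(outcome | exposed) = 2103/3916 = 0.53703
p₀ = P(outcome | unexposed) = 1038/4613 = 0.22502
PN = (p₁ − p₀)/p₁ = (0.53703 − 0.22502) / 0.53703 ≈ 0.58100.
Attributable cases ≈ PN × (exposed cases) = 0.58100 × 2103 ≈ 1221.84.

about 1222 cases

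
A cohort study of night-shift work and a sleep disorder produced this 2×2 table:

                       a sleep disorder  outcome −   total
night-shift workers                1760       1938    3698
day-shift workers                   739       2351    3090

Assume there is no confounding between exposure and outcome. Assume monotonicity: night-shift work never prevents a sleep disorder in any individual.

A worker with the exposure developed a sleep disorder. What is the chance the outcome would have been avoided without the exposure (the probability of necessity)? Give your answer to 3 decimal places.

p₁ = P(outcome | exposed) = 1760/3698 = 0.47593
p₀ = P(outcome | unexposed) = 739/3090 = 0.23916
Under exogeneity and monotonicity, PN = (p₁ − p₀) / p₁.
PN = (0.47593 − 0.23916) / 0.47593 = 0.23677 / 0.47593 ≈ 0.4975

PN ≈ 0.497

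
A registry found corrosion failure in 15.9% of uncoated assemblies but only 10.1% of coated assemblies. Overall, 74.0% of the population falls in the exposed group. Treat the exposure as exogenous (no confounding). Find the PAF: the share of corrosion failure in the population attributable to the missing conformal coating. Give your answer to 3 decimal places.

p₁ = 0.159, p₀ = 0.101.
Overall risk P(Y=1) = π·p₁ + (1−π)·p₀ = 0.74×0.159 + 0.26×0.101 = 0.14392.
Under exogeneity, PAF = [P(Y=1) − p₀] / P(Y=1).
PAF = (0.14392 − 0.101) / 0.14392 ≈ 0.2982

PAF ≈ 0.298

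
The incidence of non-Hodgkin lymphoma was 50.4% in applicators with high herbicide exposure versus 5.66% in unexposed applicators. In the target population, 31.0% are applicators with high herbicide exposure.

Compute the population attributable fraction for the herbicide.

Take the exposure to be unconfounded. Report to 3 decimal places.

p₁ = 0.504, p₀ = 0.0566.
Overall risk P(Y=1) = π·p₁ + (1−π)·p₀ = 0.31×0.504 + 0.69×0.0566 = 0.19529.
Under exogeneity, PAF = [P(Y=1) − p₀] / P(Y=1).
PAF = (0.19529 − 0.0566) / 0.19529 ≈ 0.7102

PAF ≈ 0.710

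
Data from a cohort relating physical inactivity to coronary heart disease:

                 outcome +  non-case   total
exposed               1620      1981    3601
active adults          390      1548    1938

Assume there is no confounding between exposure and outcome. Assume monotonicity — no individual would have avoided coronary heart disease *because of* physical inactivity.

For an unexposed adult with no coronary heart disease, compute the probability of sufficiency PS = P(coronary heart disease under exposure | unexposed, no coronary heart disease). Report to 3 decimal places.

p₁ = P(outcome | exposed) = 1620/3601 = 0.44988
p₀ = P(outcome | unexposed) = 390/1938 = 0.20124
Under exogeneity and monotonicity, PS = (p₁ − p₀)/(1 − p₀).
PS = (0.44988 − 0.20124) / 0.79876 ≈ 0.3113

PS ≈ 0.311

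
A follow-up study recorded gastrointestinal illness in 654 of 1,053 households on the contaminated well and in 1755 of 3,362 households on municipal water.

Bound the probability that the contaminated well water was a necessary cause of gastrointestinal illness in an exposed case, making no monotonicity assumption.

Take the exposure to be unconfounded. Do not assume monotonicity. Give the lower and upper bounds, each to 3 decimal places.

p₁ = P(outcome | exposed) = 654/1053 = 0.62108
p₀ = P(outcome | unexposed) = 1755/3362 = 0.52201
Under exogeneity alone the bounds on PN are max{0,(p₁−p₀)/p₁} ≤ PN ≤ min{1,(1−p₀)/p₁}.
  lower = (p₁ − p₀)/p₁ = 0.099072 / 0.62108 ≈ 0.1595
  upper = min{1, (1 − p₀)/p₁} = 0.47799 / 0.62108 ≈ 0.7696

0.160 ≤ PN ≤ 0.770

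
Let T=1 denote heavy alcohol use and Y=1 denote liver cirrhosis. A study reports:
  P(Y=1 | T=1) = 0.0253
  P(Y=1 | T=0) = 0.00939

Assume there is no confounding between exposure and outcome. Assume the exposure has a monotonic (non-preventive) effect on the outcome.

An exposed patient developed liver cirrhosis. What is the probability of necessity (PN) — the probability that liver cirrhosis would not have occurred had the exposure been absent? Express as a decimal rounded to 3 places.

Let p₁ = 0.0253, p₀ = 0.00939.
Under exogeneity and monotonicity, PN = (p₁ − p₀) / p₁.
PN = (0.0253 − 0.00939) / 0.0253 = 0.01591 / 0.0253 ≈ 0.6289

PN ≈ 0.629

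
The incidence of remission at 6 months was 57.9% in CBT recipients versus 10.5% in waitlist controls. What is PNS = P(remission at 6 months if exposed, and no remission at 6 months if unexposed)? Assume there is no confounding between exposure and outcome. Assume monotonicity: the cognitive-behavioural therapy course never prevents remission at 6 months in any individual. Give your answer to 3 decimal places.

p₁ = 0.579, p₀ = 0.105.
Under exogeneity and monotonicity, PNS = p₁ − p₀.
PNS = 0.579 − 0.105 = 0.474

PNS ≈ 0.474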